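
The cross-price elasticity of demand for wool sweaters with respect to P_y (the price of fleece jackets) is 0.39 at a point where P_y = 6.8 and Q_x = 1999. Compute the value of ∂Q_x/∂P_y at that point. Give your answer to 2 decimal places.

114.65

ε = (∂Q_x/∂P_y)·(P_y/Q_x) ⇒ ∂Q_x/∂P_y = ε·Q_x/P_y = 0.39 × 1999/6.8 ≈ 114.65.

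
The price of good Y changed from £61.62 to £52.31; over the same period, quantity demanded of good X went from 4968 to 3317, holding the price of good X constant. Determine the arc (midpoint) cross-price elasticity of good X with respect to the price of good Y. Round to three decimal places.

ΔQ_X = 3317 − 4968 = -1651; ΔP_Y = 52.31 − 61.62 = -9.31.
Midpoints: Q̄_X = 4142.5, P̄_Y = 56.97.
ε = (ΔQ_X/Q̄_X)/(ΔP_Y/P̄_Y) = (-1651/4142.5)/(-9.31/56.97) ≈ 2.439.

2.439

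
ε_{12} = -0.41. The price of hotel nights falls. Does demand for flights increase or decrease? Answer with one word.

increase

ε < 0 and the price of hotel nights falls, so the quantity of flights moves in the opposite direction: it increases.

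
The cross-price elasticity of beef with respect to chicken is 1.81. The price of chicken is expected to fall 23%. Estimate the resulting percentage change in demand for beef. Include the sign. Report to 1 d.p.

-41.6%

%ΔQ ≈ ε × %ΔP of chicken = 1.81 × (-23%) = -41.6%.
Demand for beef falls by about 41.6%.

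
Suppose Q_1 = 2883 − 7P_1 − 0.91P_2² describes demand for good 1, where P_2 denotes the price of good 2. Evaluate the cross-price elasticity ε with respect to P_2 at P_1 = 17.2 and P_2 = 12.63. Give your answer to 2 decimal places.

At P_1 = 17.2 and P_2 = 12.63: Q_1 = 2617.440.
∂Q_1/∂P_2 = -1.82P_2 = -1.82(12.63) = -22.9866.
ε = (∂Q_1/∂P_2)(P_2/Q_1) = -22.9866 × (12.63/2617.440) ≈ -0.11.

-0.11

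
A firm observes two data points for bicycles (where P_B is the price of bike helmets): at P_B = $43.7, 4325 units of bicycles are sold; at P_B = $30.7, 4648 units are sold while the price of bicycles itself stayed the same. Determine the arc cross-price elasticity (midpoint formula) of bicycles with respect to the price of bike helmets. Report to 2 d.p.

-0.21

ΔQ_A = 4648 − 4325 = 323; ΔP_B = 30.7 − 43.7 = -13.
Midpoints: Q̄_A = 4486.5, P̄_B = 37.20.
ε = (ΔQ_A/Q̄_A)/(ΔP_B/P̄_B) = (323/4486.5)/(-13/37.20) ≈ -0.21.
ε < 0: bicycles and bike helmets are complements.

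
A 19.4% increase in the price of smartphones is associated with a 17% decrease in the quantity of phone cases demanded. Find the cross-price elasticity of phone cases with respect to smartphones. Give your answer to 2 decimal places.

-0.88

ε = (%ΔQ of phone cases) / (%ΔP of smartphones) = (-17%) / (19.4%) ≈ -0.88.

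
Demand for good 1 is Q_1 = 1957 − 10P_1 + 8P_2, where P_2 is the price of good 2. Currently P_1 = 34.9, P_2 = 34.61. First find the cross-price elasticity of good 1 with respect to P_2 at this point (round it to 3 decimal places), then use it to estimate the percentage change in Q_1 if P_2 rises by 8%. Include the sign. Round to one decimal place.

1.2%

At P_1 = 34.9, P_2 = 34.61: Q_1 = 1884.88.
∂Q_1/∂P_2 = 8.
ε = (∂Q_1/∂P_2)(P_2/Q_1) = 8.0000 × 34.61/1884.88 ≈ 0.147.
%ΔQ_1 ≈ ε × %ΔP_2 = 0.147 × (8%) = 1.2%.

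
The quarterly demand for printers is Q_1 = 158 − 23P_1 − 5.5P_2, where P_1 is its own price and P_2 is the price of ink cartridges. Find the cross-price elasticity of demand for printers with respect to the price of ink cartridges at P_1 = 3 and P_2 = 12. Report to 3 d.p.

At P_1 = 3 and P_2 = 12: Q_1 = 23.
∂Q_1/∂P_2 = -5.5.
ε = (∂Q_1/∂P_2)(P_2/Q_1) = -5.5 × (12/23) ≈ -2.870.

-2.870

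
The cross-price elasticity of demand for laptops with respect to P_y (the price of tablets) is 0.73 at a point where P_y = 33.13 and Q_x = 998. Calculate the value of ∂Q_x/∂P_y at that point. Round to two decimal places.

21.99

ε = (∂Q_x/∂P_y)·(P_y/Q_x) ⇒ ∂Q_x/∂P_y = ε·Q_x/P_y = 0.73 × 998/33.13 ≈ 21.99.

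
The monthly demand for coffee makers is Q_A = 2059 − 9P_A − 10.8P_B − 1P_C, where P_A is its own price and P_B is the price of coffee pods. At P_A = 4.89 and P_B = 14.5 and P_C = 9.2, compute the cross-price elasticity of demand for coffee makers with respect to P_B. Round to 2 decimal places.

-0.08

At P_A = 4.89 and P_B = 14.5 and P_C = 9.2: Q_A = 1849.19.
∂Q_A/∂P_B = -10.8.
ε = (∂Q_A/∂P_B)(P_B/Q_A) = -10.8 × (14.5/1849.19) ≈ -0.08.
Since ε < 0, coffee makers and coffee pods are complements.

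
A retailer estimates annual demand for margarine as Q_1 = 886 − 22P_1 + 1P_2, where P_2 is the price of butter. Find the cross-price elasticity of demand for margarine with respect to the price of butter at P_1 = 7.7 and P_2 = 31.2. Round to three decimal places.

At P_1 = 7.7 and P_2 = 31.2: Q_1 = 747.8.
∂Q_1/∂P_2 = 1.
ε = (∂Q_1/∂P_2)(P_2/Q_1) = 1 × (31.2/747.8) ≈ 0.042.

0.042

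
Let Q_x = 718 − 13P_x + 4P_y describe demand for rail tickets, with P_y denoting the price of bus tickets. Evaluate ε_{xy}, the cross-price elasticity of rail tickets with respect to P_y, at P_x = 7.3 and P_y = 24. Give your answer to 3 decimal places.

At P_x = 7.3 and P_y = 24: Q_x = 719.1.
∂Q_x/∂P_y = 4.
ε = (∂Q_x/∂P_y)(P_y/Q_x) = 4 × (24/719.1) ≈ 0.134.
Since ε > 0, rail tickets and bus tickets are substitutes.

0.134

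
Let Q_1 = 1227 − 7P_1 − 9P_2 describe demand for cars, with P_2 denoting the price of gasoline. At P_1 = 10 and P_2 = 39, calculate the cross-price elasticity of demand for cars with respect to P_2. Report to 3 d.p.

-0.435

At P_1 = 10 and P_2 = 39: Q_1 = 806.
∂Q_1/∂P_2 = -9.
ε = (∂Q_1/∂P_2)(P_2/Q_1) = -9 × (39/806) ≈ -0.435.
Since ε < 0, cars and gasoline are complements.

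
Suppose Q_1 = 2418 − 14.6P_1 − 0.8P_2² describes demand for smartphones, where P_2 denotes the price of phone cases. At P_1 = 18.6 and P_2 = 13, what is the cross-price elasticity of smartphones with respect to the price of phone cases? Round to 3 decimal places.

-0.134

At P_1 = 18.6 and P_2 = 13: Q_1 = 2011.24.
∂Q_1/∂P_2 = -1.6P_2 = -1.6(13) = -20.8000.
ε = (∂Q_1/∂P_2)(P_2/Q_1) = -20.8000 × (13/2011.24) ≈ -0.134.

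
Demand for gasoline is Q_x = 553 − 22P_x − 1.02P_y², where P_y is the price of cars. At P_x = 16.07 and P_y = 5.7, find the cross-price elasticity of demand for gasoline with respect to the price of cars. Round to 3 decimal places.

-0.399

At P_x = 16.07 and P_y = 5.7: Q_x = 166.320.
∂Q_x/∂P_y = -2.04P_y = -2.04(5.7) = -11.6280.
ε = (∂Q_x/∂P_y)(P_y/Q_x) = -11.6280 × (5.7/166.320) ≈ -0.399.
ε < 0: complements.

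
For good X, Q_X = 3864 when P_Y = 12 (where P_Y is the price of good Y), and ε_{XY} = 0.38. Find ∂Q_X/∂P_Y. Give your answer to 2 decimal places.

122.36

ε = (∂Q_X/∂P_Y)·(P_Y/Q_X) ⇒ ∂Q_X/∂P_Y = ε·Q_X/P_Y = 0.38 × 3864/12 ≈ 122.36.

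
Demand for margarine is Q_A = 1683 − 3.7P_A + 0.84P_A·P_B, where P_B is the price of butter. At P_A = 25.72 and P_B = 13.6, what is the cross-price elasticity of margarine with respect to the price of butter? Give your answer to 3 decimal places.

0.156

At P_A = 25.72 and P_B = 13.6: Q_A = 1881.661.
∂Q_A/∂P_B = 0.84P_A = 0.84(25.72) = 21.6048.
ε = (∂Q_A/∂P_B)(P_B/Q_A) = 21.6048 × (13.6/1881.661) ≈ 0.156.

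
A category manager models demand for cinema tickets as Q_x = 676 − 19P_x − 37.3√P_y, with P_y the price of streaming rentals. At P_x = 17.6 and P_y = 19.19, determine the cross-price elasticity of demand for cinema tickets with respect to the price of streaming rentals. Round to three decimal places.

-0.458

At P_x = 17.6 and P_y = 19.19: Q_x = 178.202.
∂Q_x/∂P_y = -37.3/(2√P_y) = -37.3/(2√19.19) = -4.2574.
ε = (∂Q_x/∂P_y)(P_y/Q_x) = -4.2574 × (19.19/178.202) ≈ -0.458.
ε < 0: complements.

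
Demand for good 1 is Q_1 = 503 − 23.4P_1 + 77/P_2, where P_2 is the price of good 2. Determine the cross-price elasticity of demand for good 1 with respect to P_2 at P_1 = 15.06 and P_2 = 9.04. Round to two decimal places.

At P_1 = 15.06 and P_2 = 9.04: Q_1 = 159.114.
∂Q_1/∂P_2 = −77/P_2² = -0.9422.
ε = (∂Q_1/∂P_2)(P_2/Q_1) = -0.9422 × (9.04/159.114) ≈ -0.05.
ε < 0: complements.

-0.05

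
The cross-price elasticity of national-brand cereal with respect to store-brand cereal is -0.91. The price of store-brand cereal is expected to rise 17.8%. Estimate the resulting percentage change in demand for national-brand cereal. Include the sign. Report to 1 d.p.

-16.2%

%ΔQ ≈ ε × %ΔP of store-brand cereal = -0.91 × (17.8%) = -16.2%.
Demand for national-brand cereal falls by about 16.2%.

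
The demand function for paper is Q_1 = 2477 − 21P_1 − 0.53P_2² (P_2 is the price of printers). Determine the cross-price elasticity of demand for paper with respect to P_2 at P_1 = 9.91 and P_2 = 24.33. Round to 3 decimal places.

-0.321

At P_1 = 9.91 and P_2 = 24.33: Q_1 = 1955.157.
∂Q_1/∂P_2 = -1.06P_2 = -1.06(24.33) = -25.7898.
ε = (∂Q_1/∂P_2)(P_2/Q_1) = -25.7898 × (24.33/1955.157) ≈ -0.321.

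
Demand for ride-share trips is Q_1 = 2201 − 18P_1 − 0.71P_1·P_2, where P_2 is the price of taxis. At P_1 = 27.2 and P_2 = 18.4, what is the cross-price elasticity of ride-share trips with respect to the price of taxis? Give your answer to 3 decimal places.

-0.262

At P_1 = 27.2 and P_2 = 18.4: Q_1 = 1356.059.
∂Q_1/∂P_2 = -0.71P_1 = -0.71(27.2) = -19.3120.
ε = (∂Q_1/∂P_2)(P_2/Q_1) = -19.3120 × (18.4/1356.059) ≈ -0.262.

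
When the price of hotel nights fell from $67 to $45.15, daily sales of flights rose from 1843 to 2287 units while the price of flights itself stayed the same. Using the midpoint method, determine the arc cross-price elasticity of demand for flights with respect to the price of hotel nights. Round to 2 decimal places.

-0.55

ΔQ_A = 2287 − 1843 = 444; ΔP_B = 45.15 − 67 = -21.85.
Midpoints: Q̄_A = 2065.0, P̄_B = 56.08.
ε = (ΔQ_A/Q̄_A)/(ΔP_B/P̄_B) = (444/2065.0)/(-21.85/56.08) ≈ -0.55.
ε < 0: flights and hotel nights are complements.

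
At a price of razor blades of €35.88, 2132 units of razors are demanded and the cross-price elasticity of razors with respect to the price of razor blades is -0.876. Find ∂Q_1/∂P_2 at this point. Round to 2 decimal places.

ε = (∂Q_1/∂P_2)·(P_2/Q_1) ⇒ ∂Q_1/∂P_2 = ε·Q_1/P_2 = -0.876 × 2132/35.88 ≈ -52.05.

-52.05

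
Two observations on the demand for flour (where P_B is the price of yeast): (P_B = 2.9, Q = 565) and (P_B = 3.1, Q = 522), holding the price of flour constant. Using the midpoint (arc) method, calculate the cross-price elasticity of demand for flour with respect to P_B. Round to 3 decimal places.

ΔQ_A = 522 − 565 = -43; ΔP_B = 3.1 − 2.9 = 0.2.
Midpoints: Q̄_A = 543.5, P̄_B = 3.00.
ε = (ΔQ_A/Q̄_A)/(ΔP_B/P̄_B) = (-43/543.5)/(0.2/3.00) ≈ -1.187.
ε < 0: flour and yeast are complements.

-1.187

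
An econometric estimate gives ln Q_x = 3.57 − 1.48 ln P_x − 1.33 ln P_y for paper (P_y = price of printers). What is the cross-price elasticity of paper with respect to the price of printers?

-1.33

In a log-linear (constant-elasticity) demand function, the coefficient on ln P_y is the cross-price elasticity.
ε = -1.33. Negative, so paper and printers are complements.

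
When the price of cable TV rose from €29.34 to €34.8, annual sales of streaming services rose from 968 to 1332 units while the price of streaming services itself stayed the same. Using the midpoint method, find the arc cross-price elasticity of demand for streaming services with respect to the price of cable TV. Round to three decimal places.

1.859

ΔQ_A = 1332 − 968 = 364; ΔP_B = 34.8 − 29.34 = 5.46.
Midpoints: Q̄_A = 1150.0, P̄_B = 32.07.
ε = (ΔQ_A/Q̄_A)/(ΔP_B/P̄_B) = (364/1150.0)/(5.46/32.07) ≈ 1.859.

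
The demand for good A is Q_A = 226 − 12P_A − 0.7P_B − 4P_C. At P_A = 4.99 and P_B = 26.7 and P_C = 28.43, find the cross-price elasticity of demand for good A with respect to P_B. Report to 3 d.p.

At P_A = 4.99 and P_B = 26.7 and P_C = 28.43: Q_A = 33.71.
∂Q_A/∂P_B = -0.7.
ε = (∂Q_A/∂P_B)(P_B/Q_A) = -0.7 × (26.7/33.71) ≈ -0.554.

-0.554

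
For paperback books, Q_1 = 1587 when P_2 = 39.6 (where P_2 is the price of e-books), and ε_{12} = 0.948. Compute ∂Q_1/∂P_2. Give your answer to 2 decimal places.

ε = (∂Q_1/∂P_2)·(P_2/Q_1) ⇒ ∂Q_1/∂P_2 = ε·Q_1/P_2 = 0.948 × 1587/39.6 ≈ 37.99.

37.99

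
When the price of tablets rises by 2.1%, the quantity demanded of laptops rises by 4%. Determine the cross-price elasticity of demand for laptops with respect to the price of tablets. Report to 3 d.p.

1.905

ε = (%ΔQ of laptops) / (%ΔP of tablets) = (4%) / (2.1%) ≈ 1.905.
Positive cross-price elasticity: substitutes.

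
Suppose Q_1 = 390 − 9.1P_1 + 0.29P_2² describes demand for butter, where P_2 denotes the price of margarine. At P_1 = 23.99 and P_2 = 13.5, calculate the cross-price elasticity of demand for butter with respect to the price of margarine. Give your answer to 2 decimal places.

At P_1 = 23.99 and P_2 = 13.5: Q_1 = 224.544.
∂Q_1/∂P_2 = 0.58P_2 = 0.58(13.5) = 7.8300.
ε = (∂Q_1/∂P_2)(P_2/Q_1) = 7.8300 × (13.5/224.544) ≈ 0.47.
ε > 0: substitutes.

0.47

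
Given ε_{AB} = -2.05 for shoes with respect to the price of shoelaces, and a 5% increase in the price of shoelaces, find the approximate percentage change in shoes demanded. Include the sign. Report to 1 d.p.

%ΔQ ≈ ε × %ΔP of shoelaces = -2.05 × (5%) = -10.3%.

-10.3%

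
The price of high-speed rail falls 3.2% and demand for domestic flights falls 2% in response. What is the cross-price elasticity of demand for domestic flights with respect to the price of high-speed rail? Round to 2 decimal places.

ε = (%ΔQ of domestic flights) / (%ΔP of high-speed rail) = (-2%) / (-3.2%) ≈ 0.63.
Positive cross-price elasticity: substitutes.

0.63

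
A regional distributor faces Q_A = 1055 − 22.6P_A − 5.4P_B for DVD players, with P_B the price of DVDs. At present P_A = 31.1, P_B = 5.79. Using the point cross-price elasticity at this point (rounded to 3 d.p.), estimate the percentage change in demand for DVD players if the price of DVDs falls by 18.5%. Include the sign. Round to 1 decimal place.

1.8%

At P_A = 31.1, P_B = 5.79: Q_A = 320.874.
∂Q_A/∂P_B = -5.4.
ε = (∂Q_A/∂P_B)(P_B/Q_A) = -5.4000 × 5.79/320.874 ≈ -0.097.
%ΔQ_A ≈ ε × %ΔP_B = -0.097 × (-18.5%) = 1.8%.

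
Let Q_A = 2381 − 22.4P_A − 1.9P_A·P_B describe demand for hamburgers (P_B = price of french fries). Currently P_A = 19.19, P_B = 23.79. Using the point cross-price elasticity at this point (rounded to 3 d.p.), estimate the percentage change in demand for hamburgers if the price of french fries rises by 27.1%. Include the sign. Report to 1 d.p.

At P_A = 19.19, P_B = 23.79: Q_A = 1083.737.
∂Q_A/∂P_B = -1.9P_A = -36.4610.
ε = (∂Q_A/∂P_B)(P_B/Q_A) = -36.4610 × 23.79/1083.737 ≈ -0.800.
%ΔQ_A ≈ ε × %ΔP_B = -0.800 × (27.1%) = -21.7%.

-21.7%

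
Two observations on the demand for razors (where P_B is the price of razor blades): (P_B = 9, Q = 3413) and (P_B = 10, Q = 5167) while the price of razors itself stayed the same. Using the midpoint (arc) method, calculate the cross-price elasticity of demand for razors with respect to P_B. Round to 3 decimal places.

ΔQ_A = 5167 − 3413 = 1754; ΔP_B = 10 − 9 = 1.
Midpoints: Q̄_A = 4290.0, P̄_B = 9.50.
ε = (ΔQ_A/Q̄_A)/(ΔP_B/P̄_B) = (1754/4290.0)/(1/9.50) ≈ 3.884.

3.884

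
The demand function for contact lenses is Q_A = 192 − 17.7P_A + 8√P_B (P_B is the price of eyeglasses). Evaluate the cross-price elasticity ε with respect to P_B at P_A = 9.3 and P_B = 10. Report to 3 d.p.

At P_A = 9.3 and P_B = 10: Q_A = 52.688.
∂Q_A/∂P_B = 8/(2√P_B) = 8/(2√10) = 1.2649.
ε = (∂Q_A/∂P_B)(P_B/Q_A) = 1.2649 × (10/52.688) ≈ 0.240.
ε > 0: substitutes.

0.240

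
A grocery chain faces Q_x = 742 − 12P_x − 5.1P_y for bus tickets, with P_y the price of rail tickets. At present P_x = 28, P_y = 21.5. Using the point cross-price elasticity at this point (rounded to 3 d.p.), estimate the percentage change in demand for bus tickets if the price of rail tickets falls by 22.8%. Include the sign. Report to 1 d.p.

8.4%

At P_x = 28, P_y = 21.5: Q_x = 296.35.
∂Q_x/∂P_y = -5.1.
ε = (∂Q_x/∂P_y)(P_y/Q_x) = -5.1000 × 21.5/296.35 ≈ -0.370.
%ΔQ_x ≈ ε × %ΔP_y = -0.370 × (-22.8%) = 8.4%.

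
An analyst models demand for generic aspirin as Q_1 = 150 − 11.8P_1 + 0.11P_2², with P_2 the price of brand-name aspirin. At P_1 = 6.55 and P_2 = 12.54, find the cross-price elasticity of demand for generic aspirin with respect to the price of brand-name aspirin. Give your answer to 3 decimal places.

At P_1 = 6.55 and P_2 = 12.54: Q_1 = 90.008.
∂Q_1/∂P_2 = 0.22P_2 = 0.22(12.54) = 2.7588.
ε = (∂Q_1/∂P_2)(P_2/Q_1) = 2.7588 × (12.54/90.008) ≈ 0.384.
ε > 0: substitutes.

0.384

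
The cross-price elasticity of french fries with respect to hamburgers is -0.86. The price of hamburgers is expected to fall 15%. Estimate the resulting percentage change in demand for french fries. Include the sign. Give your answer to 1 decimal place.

12.9%

%ΔQ ≈ ε × %ΔP of hamburgers = -0.86 × (-15%) = 12.9%.
Demand for french fries rises by about 12.9%.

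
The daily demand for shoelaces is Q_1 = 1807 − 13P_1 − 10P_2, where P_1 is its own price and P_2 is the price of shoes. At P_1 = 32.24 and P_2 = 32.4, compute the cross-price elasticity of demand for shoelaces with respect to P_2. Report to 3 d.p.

-0.305

At P_1 = 32.24 and P_2 = 32.4: Q_1 = 1063.88.
∂Q_1/∂P_2 = -10.
ε = (∂Q_1/∂P_2)(P_2/Q_1) = -10 × (32.4/1063.88) ≈ -0.305.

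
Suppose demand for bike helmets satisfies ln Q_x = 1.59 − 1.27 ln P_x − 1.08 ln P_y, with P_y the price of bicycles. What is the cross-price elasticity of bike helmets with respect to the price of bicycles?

-1.08

In a log-linear (constant-elasticity) demand function, the coefficient on ln P_y is the cross-price elasticity.
ε = -1.08. Negative, so bike helmets and bicycles are complements.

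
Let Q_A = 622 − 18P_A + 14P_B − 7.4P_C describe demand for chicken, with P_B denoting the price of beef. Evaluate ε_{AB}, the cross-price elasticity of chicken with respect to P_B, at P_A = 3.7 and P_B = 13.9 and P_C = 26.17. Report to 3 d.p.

At P_A = 3.7 and P_B = 13.9 and P_C = 26.17: Q_A = 556.342.
∂Q_A/∂P_B = 14.
ε = (∂Q_A/∂P_B)(P_B/Q_A) = 14 × (13.9/556.342) ≈ 0.350.
Since ε > 0, chicken and beef are substitutes.

0.350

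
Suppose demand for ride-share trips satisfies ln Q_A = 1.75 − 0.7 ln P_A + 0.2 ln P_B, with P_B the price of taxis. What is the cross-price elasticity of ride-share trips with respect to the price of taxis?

0.20

In a log-linear (constant-elasticity) demand function, the coefficient on ln P_B is the cross-price elasticity.
ε = 0.20. Positive, so ride-share trips and taxis are substitutes.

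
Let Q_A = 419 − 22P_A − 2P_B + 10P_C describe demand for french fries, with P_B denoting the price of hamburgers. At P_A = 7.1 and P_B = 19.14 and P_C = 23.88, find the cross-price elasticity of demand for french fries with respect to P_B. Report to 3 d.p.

-0.083

At P_A = 7.1 and P_B = 19.14 and P_C = 23.88: Q_A = 463.32.
∂Q_A/∂P_B = -2.
ε = (∂Q_A/∂P_B)(P_B/Q_A) = -2 × (19.14/463.32) ≈ -0.083.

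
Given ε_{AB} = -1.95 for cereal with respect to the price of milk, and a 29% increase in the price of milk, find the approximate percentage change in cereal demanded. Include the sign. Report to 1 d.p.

-56.6%

%ΔQ ≈ ε × %ΔP of milk = -1.95 × (29%) = -56.6%.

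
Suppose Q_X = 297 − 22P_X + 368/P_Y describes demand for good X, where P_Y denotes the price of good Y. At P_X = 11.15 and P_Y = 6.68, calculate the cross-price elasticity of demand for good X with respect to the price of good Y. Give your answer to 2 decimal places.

-0.52

At P_X = 11.15 and P_Y = 6.68: Q_X = 106.790.
∂Q_X/∂P_Y = −368/P_Y² = -8.2470.
ε = (∂Q_X/∂P_Y)(P_Y/Q_X) = -8.2470 × (6.68/106.790) ≈ -0.52.
ε < 0: complements.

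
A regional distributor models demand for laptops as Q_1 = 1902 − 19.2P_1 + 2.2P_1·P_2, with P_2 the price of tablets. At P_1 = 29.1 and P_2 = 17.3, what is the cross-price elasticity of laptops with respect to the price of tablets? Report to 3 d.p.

At P_1 = 29.1 and P_2 = 17.3: Q_1 = 2450.826.
∂Q_1/∂P_2 = 2.2P_1 = 2.2(29.1) = 64.0200.
ε = (∂Q_1/∂P_2)(P_2/Q_1) = 64.0200 × (17.3/2450.826) ≈ 0.452.

0.452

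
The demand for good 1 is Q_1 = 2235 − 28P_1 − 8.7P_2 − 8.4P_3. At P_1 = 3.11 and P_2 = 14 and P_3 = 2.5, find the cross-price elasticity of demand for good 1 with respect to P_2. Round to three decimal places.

At P_1 = 3.11 and P_2 = 14 and P_3 = 2.5: Q_1 = 2005.12.
∂Q_1/∂P_2 = -8.7.
ε = (∂Q_1/∂P_2)(P_2/Q_1) = -8.7 × (14/2005.12) ≈ -0.061.
Since ε < 0, good 1 and good 2 are complements.

-0.061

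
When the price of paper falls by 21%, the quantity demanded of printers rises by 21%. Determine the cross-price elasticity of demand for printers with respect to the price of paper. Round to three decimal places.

-1.000

ε = (%ΔQ of printers) / (%ΔP of paper) = (21%) / (-21%) ≈ -1.000.
Negative cross-price elasticity: complements.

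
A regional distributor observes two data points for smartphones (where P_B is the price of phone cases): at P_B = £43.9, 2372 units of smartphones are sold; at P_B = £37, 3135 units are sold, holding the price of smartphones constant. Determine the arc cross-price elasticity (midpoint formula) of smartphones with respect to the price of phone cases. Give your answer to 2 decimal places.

-1.62

ΔQ_A = 3135 − 2372 = 763; ΔP_B = 37 − 43.9 = -6.9.
Midpoints: Q̄_A = 2753.5, P̄_B = 40.45.
ε = (ΔQ_A/Q̄_A)/(ΔP_B/P̄_B) = (763/2753.5)/(-6.9/40.45) ≈ -1.62.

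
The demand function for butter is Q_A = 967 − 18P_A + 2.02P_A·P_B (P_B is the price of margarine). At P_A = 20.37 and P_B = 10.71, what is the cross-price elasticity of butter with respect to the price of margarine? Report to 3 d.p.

0.423

At P_A = 20.37 and P_B = 10.71: Q_A = 1041.029.
∂Q_A/∂P_B = 2.02P_A = 2.02(20.37) = 41.1474.
ε = (∂Q_A/∂P_B)(P_B/Q_A) = 41.1474 × (10.71/1041.029) ≈ 0.423.
ε > 0: substitutes.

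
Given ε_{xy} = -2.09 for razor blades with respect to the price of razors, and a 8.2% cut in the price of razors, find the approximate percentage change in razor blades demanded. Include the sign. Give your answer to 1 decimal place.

%ΔQ ≈ ε × %ΔP of razors = -2.09 × (-8.2%) = 17.1%.
Demand for razor blades rises by about 17.1%.

17.1%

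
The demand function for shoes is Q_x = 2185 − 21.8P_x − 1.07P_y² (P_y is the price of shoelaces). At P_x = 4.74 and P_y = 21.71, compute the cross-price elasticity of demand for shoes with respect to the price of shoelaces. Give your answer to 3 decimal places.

At P_x = 4.74 and P_y = 21.71: Q_x = 1577.351.
∂Q_x/∂P_y = -2.14P_y = -2.14(21.71) = -46.4594.
ε = (∂Q_x/∂P_y)(P_y/Q_x) = -46.4594 × (21.71/1577.351) ≈ -0.639.
ε < 0: complements.

-0.639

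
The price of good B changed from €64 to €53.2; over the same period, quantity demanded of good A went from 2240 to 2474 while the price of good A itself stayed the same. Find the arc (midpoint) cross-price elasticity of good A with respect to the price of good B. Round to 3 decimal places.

-0.539

ΔQ_A = 2474 − 2240 = 234; ΔP_B = 53.2 − 64 = -10.8.
Midpoints: Q̄_A = 2357.0, P̄_B = 58.60.
ε = (ΔQ_A/Q̄_A)/(ΔP_B/P̄_B) = (234/2357.0)/(-10.8/58.60) ≈ -0.539.
ε < 0: good A and good B are complements.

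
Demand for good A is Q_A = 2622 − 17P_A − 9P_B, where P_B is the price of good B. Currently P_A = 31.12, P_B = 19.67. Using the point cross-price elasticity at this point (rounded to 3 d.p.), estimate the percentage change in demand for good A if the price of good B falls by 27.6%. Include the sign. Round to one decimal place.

2.5%

At P_A = 31.12, P_B = 19.67: Q_A = 1915.93.
∂Q_A/∂P_B = -9.
ε = (∂Q_A/∂P_B)(P_B/Q_A) = -9.0000 × 19.67/1915.93 ≈ -0.092.
%ΔQ_A ≈ ε × %ΔP_B = -0.092 × (-27.6%) = 2.5%.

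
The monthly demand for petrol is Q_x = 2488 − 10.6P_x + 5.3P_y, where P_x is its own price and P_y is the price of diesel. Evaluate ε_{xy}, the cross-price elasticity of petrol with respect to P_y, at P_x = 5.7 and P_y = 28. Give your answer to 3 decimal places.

0.058

At P_x = 5.7 and P_y = 28: Q_x = 2575.98.
∂Q_x/∂P_y = 5.3.
ε = (∂Q_x/∂P_y)(P_y/Q_x) = 5.3 × (28/2575.98) ≈ 0.058.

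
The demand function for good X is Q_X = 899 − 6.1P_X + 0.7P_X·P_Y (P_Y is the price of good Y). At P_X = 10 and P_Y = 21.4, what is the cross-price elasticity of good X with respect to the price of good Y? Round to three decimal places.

0.152

At P_X = 10 and P_Y = 21.4: Q_X = 987.8.
∂Q_X/∂P_Y = 0.7P_X = 0.7(10) = 7.0000.
ε = (∂Q_X/∂P_Y)(P_Y/Q_X) = 7.0000 × (21.4/987.8) ≈ 0.152.
ε > 0: substitutes.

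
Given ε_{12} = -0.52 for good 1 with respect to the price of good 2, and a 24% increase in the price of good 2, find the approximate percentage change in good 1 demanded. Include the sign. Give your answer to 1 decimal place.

-12.5%

%ΔQ ≈ ε × %ΔP of good 2 = -0.52 × (24%) = -12.5%.
Demand for good 1 falls by about 12.5%.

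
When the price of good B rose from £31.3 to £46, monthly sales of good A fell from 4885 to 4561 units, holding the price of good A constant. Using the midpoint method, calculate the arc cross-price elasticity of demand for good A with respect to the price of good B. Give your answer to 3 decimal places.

-0.180

ΔQ_A = 4561 − 4885 = -324; ΔP_B = 46 − 31.3 = 14.7.
Midpoints: Q̄_A = 4723.0, P̄_B = 38.65.
ε = (ΔQ_A/Q̄_A)/(ΔP_B/P̄_B) = (-324/4723.0)/(14.7/38.65) ≈ -0.180.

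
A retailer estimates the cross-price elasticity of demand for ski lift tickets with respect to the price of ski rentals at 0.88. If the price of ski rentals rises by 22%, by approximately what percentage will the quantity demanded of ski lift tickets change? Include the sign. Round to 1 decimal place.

19.4%

%ΔQ ≈ ε × %ΔP of ski rentals = 0.88 × (22%) = 19.4%.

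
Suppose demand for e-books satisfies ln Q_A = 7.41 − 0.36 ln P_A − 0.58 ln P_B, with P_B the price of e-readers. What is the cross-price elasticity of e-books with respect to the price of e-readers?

In a log-linear (constant-elasticity) demand function, the coefficient on ln P_B is the cross-price elasticity.
ε = -0.58. Negative, so e-books and e-readers are complements.

-0.58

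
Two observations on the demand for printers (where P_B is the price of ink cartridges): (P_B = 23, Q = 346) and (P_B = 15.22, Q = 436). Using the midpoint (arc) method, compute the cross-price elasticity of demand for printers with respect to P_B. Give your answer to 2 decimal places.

-0.57

ΔQ_A = 436 − 346 = 90; ΔP_B = 15.22 − 23 = -7.78.
Midpoints: Q̄_A = 391.0, P̄_B = 19.11.
ε = (ΔQ_A/Q̄_A)/(ΔP_B/P̄_B) = (90/391.0)/(-7.78/19.11) ≈ -0.57.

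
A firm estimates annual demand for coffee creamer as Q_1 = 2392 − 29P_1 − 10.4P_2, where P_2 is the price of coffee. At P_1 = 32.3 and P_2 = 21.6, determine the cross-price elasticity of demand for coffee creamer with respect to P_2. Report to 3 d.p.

-0.183

At P_1 = 32.3 and P_2 = 21.6: Q_1 = 1230.66.
∂Q_1/∂P_2 = -10.4.
ε = (∂Q_1/∂P_2)(P_2/Q_1) = -10.4 × (21.6/1230.66) ≈ -0.183.
Since ε < 0, coffee creamer and coffee are complements.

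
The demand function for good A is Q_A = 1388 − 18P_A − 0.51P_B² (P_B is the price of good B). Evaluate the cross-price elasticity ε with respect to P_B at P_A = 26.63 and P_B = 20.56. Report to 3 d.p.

-0.622

At P_A = 26.63 and P_B = 20.56: Q_A = 693.076.
∂Q_A/∂P_B = -1.02P_B = -1.02(20.56) = -20.9712.
ε = (∂Q_A/∂P_B)(P_B/Q_A) = -20.9712 × (20.56/693.076) ≈ -0.622.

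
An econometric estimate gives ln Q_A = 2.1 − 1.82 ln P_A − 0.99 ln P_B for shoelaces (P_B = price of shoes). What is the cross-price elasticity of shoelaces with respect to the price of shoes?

-0.99

In a log-linear (constant-elasticity) demand function, the coefficient on ln P_B is the cross-price elasticity.
ε = -0.99. Negative, so shoelaces and shoes are complements.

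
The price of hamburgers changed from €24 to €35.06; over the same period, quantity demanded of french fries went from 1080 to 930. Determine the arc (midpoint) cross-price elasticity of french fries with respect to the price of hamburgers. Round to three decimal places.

-0.399

ΔQ_A = 930 − 1080 = -150; ΔP_B = 35.06 − 24 = 11.06.
Midpoints: Q̄_A = 1005.0, P̄_B = 29.53.
ε = (ΔQ_A/Q̄_A)/(ΔP_B/P̄_B) = (-150/1005.0)/(11.06/29.53) ≈ -0.399.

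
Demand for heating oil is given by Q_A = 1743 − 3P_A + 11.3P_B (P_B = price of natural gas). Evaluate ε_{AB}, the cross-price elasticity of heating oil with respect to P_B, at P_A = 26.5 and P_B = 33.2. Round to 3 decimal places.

0.184

At P_A = 26.5 and P_B = 33.2: Q_A = 2038.66.
∂Q_A/∂P_B = 11.3.
ε = (∂Q_A/∂P_B)(P_B/Q_A) = 11.3 × (33.2/2038.66) ≈ 0.184.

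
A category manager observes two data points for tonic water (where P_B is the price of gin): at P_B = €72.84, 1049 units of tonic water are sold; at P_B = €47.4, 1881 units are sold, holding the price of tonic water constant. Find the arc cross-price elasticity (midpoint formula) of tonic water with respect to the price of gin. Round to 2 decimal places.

ΔQ_A = 1881 − 1049 = 832; ΔP_B = 47.4 − 72.84 = -25.44.
Midpoints: Q̄_A = 1465.0, P̄_B = 60.12.
ε = (ΔQ_A/Q̄_A)/(ΔP_B/P̄_B) = (832/1465.0)/(-25.44/60.12) ≈ -1.34.
ε < 0: tonic water and gin are complements.

-1.34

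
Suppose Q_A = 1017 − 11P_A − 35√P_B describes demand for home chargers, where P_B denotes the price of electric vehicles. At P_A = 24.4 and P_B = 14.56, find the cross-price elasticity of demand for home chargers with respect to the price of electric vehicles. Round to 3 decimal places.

-0.109

At P_A = 24.4 and P_B = 14.56: Q_A = 615.049.
∂Q_A/∂P_B = -35/(2√P_B) = -35/(2√14.56) = -4.5862.
ε = (∂Q_A/∂P_B)(P_B/Q_A) = -4.5862 × (14.56/615.049) ≈ -0.109.
ε < 0: complements.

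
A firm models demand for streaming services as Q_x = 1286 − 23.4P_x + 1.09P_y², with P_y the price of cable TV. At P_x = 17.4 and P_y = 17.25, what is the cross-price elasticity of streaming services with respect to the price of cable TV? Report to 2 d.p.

At P_x = 17.4 and P_y = 17.25: Q_x = 1203.183.
∂Q_x/∂P_y = 2.18P_y = 2.18(17.25) = 37.6050.
ε = (∂Q_x/∂P_y)(P_y/Q_x) = 37.6050 × (17.25/1203.183) ≈ 0.54.
ε > 0: substitutes.

0.54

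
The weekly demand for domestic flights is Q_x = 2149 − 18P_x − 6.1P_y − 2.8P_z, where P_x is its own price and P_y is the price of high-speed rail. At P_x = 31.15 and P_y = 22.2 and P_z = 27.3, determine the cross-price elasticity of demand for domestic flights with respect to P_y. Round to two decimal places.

-0.10

At P_x = 31.15 and P_y = 22.2 and P_z = 27.3: Q_x = 1376.44.
∂Q_x/∂P_y = -6.1.
ε = (∂Q_x/∂P_y)(P_y/Q_x) = -6.1 × (22.2/1376.44) ≈ -0.10.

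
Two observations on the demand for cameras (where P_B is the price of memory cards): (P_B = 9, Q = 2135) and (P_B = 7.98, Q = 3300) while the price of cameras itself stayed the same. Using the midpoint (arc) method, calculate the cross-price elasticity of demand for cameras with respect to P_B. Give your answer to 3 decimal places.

ΔQ_A = 3300 − 2135 = 1165; ΔP_B = 7.98 − 9 = -1.02.
Midpoints: Q̄_A = 2717.5, P̄_B = 8.49.
ε = (ΔQ_A/Q̄_A)/(ΔP_B/P̄_B) = (1165/2717.5)/(-1.02/8.49) ≈ -3.568.
ε < 0: cameras and memory cards are complements.

-3.568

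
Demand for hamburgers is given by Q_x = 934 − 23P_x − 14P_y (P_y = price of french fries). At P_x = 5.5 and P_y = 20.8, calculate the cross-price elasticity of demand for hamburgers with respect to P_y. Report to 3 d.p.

-0.564

At P_x = 5.5 and P_y = 20.8: Q_x = 516.3.
∂Q_x/∂P_y = -14.
ε = (∂Q_x/∂P_y)(P_y/Q_x) = -14 × (20.8/516.3) ≈ -0.564.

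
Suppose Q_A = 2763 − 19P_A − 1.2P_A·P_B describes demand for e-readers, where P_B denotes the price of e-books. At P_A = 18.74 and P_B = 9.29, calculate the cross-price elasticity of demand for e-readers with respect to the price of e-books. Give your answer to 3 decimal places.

-0.095

At P_A = 18.74 and P_B = 9.29: Q_A = 2198.026.
∂Q_A/∂P_B = -1.2P_A = -1.2(18.74) = -22.4880.
ε = (∂Q_A/∂P_B)(P_B/Q_A) = -22.4880 × (9.29/2198.026) ≈ -0.095.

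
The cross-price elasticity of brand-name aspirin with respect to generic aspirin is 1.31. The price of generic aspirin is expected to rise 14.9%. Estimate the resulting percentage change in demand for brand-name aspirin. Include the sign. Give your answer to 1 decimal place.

%ΔQ ≈ ε × %ΔP of generic aspirin = 1.31 × (14.9%) = 19.5%.

19.5%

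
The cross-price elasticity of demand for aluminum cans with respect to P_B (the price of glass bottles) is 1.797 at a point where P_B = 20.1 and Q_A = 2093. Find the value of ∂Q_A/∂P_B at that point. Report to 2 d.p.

187.12

ε = (∂Q_A/∂P_B)·(P_B/Q_A) ⇒ ∂Q_A/∂P_B = ε·Q_A/P_B = 1.797 × 2093/20.1 ≈ 187.12.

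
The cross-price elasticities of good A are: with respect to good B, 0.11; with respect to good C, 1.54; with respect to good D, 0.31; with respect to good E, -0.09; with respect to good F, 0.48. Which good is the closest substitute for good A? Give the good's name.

good C

Substitutes have ε > 0. Among the positive values, 1.54 (good C) is largest.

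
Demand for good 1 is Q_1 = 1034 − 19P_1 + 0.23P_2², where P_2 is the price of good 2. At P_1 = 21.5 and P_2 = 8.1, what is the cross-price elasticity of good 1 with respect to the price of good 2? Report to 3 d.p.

0.047

At P_1 = 21.5 and P_2 = 8.1: Q_1 = 640.590.
∂Q_1/∂P_2 = 0.46P_2 = 0.46(8.1) = 3.7260.
ε = (∂Q_1/∂P_2)(P_2/Q_1) = 3.7260 × (8.1/640.590) ≈ 0.047.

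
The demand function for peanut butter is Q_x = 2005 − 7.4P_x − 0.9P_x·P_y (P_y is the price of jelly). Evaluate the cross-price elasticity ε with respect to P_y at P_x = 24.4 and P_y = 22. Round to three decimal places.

At P_x = 24.4 and P_y = 22: Q_x = 1341.32.
∂Q_x/∂P_y = -0.9P_x = -0.9(24.4) = -21.9600.
ε = (∂Q_x/∂P_y)(P_y/Q_x) = -21.9600 × (22/1341.32) ≈ -0.360.

-0.360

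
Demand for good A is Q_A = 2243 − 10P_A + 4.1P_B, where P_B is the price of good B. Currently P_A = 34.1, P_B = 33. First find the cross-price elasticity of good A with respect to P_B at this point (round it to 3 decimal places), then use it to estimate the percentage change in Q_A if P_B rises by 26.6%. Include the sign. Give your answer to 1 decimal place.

At P_A = 34.1, P_B = 33: Q_A = 2037.3.
∂Q_A/∂P_B = 4.1.
ε = (∂Q_A/∂P_B)(P_B/Q_A) = 4.1000 × 33/2037.3 ≈ 0.066.
%ΔQ_A ≈ ε × %ΔP_B = 0.066 × (26.6%) = 1.8%.

1.8%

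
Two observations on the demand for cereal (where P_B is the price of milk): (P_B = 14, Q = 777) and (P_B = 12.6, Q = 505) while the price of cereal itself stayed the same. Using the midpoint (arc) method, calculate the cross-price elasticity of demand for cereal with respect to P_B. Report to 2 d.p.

4.03

ΔQ_A = 505 − 777 = -272; ΔP_B = 12.6 − 14 = -1.4.
Midpoints: Q̄_A = 641.0, P̄_B = 13.30.
ε = (ΔQ_A/Q̄_A)/(ΔP_B/P̄_B) = (-272/641.0)/(-1.4/13.30) ≈ 4.03.
ε > 0: cereal and milk are substitutes.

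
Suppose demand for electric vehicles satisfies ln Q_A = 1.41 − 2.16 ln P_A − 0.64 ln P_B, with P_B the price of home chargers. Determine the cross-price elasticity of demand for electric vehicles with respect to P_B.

-0.64

In a log-linear (constant-elasticity) demand function, the coefficient on ln P_B is the cross-price elasticity.
ε = -0.64. Negative, so electric vehicles and home chargers are complements.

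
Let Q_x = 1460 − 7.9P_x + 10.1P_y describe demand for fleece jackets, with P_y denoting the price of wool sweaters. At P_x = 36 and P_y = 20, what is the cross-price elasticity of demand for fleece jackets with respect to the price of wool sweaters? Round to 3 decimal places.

At P_x = 36 and P_y = 20: Q_x = 1377.6.
∂Q_x/∂P_y = 10.1.
ε = (∂Q_x/∂P_y)(P_y/Q_x) = 10.1 × (20/1377.6) ≈ 0.147.
Since ε > 0, fleece jackets and wool sweaters are substitutes.

0.147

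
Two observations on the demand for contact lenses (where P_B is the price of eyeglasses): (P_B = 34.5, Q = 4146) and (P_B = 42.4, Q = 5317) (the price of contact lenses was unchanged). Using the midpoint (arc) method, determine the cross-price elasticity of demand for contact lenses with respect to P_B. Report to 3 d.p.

1.205

ΔQ_A = 5317 − 4146 = 1171; ΔP_B = 42.4 − 34.5 = 7.9.
Midpoints: Q̄_A = 4731.5, P̄_B = 38.45.
ε = (ΔQ_A/Q̄_A)/(ΔP_B/P̄_B) = (1171/4731.5)/(7.9/38.45) ≈ 1.205.
ε > 0: contact lenses and eyeglasses are substitutes.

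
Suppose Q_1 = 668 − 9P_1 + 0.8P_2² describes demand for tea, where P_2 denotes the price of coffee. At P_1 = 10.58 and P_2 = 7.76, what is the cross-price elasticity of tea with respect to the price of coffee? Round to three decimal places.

0.155

At P_1 = 10.58 and P_2 = 7.76: Q_1 = 620.954.
∂Q_1/∂P_2 = 1.6P_2 = 1.6(7.76) = 12.4160.
ε = (∂Q_1/∂P_2)(P_2/Q_1) = 12.4160 × (7.76/620.954) ≈ 0.155.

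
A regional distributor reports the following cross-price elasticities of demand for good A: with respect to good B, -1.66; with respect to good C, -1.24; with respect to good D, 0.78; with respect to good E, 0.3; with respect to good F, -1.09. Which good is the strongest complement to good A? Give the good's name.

good B

Complements have ε < 0. The most negative value is -1.66 (good B).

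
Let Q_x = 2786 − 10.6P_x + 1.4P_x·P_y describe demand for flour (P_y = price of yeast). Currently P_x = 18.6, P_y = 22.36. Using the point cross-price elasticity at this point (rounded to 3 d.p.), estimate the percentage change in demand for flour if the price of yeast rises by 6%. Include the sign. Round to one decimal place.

At P_x = 18.6, P_y = 22.36: Q_x = 3171.094.
∂Q_x/∂P_y = 1.4P_x = 26.0400.
ε = (∂Q_x/∂P_y)(P_y/Q_x) = 26.0400 × 22.36/3171.094 ≈ 0.184.
%ΔQ_x ≈ ε × %ΔP_y = 0.184 × (6%) = 1.1%.

1.1%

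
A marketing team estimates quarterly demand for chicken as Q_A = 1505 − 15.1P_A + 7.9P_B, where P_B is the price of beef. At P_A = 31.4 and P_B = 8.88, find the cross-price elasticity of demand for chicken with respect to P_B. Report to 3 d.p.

0.064

At P_A = 31.4 and P_B = 8.88: Q_A = 1101.012.
∂Q_A/∂P_B = 7.9.
ε = (∂Q_A/∂P_B)(P_B/Q_A) = 7.9 × (8.88/1101.012) ≈ 0.064.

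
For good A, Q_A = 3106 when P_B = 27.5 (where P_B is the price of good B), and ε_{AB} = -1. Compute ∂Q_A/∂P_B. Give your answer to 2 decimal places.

ε = (∂Q_A/∂P_B)·(P_B/Q_A) ⇒ ∂Q_A/∂P_B = ε·Q_A/P_B = -1 × 3106/27.5 ≈ -112.95.

-112.95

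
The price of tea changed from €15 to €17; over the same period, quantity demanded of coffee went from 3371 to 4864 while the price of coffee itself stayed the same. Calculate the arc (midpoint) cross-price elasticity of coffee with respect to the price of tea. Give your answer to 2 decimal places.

2.90

ΔQ_A = 4864 − 3371 = 1493; ΔP_B = 17 − 15 = 2.
Midpoints: Q̄_A = 4117.5, P̄_B = 16.00.
ε = (ΔQ_A/Q̄_A)/(ΔP_B/P̄_B) = (1493/4117.5)/(2/16.00) ≈ 2.90.
ε > 0: coffee and tea are substitutes.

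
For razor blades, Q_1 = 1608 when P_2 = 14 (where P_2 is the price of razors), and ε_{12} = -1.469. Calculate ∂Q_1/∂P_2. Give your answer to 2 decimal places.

-168.73

ε = (∂Q_1/∂P_2)·(P_2/Q_1) ⇒ ∂Q_1/∂P_2 = ε·Q_1/P_2 = -1.469 × 1608/14 ≈ -168.73.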